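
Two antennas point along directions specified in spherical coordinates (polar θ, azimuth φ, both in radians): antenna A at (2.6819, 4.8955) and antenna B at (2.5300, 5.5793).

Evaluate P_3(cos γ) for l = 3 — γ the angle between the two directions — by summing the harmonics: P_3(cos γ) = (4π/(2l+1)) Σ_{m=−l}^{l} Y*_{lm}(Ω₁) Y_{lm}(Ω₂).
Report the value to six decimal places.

0.621952

Term-by-term m-sum for l=3 (normalisation 4π/7 = 1.795196):
  m=-3: (-0.01903 + 0.03108j) × (-0.04066 + 0.06770j) = -0.00133 - 0.00255j  (running Σ = -0.00133 - 0.00255j)
  m=-2: (0.16833 + 0.06456j) × (-0.04477 - 0.27219j) = 0.01004 - 0.04871j  (running Σ = 0.00871 - 0.05126j)
  m=-1: (0.07874 - 0.42519j) × (0.33266 + 0.28241j) = 0.14627 - 0.11921j  (running Σ = 0.15498 - 0.17047j)
  m=0: (-0.33971 + 0.00000j) × (-0.10743 + 0.00000j) = 0.03650 + 0.00000j  (running Σ = 0.19148 - 0.17047j)
  m=1: (-0.07874 - 0.42519j) × (-0.33266 + 0.28241j) = 0.14627 + 0.11921j  (running Σ = 0.33775 - 0.05126j)
  m=2: (0.16833 - 0.06456j) × (-0.04477 + 0.27219j) = 0.01004 + 0.04871j  (running Σ = 0.34778 - 0.00255j)
  m=3: (0.01903 + 0.03108j) × (0.04066 + 0.06770j) = -0.00133 + 0.00255j  (running Σ = 0.34645 + 0.00000j)
Total Σ_m = 0.34645 + 0.00000j. Multiply by 1.795196: 0.62195 + 0.00000j. P_3(cos γ) = 0.621952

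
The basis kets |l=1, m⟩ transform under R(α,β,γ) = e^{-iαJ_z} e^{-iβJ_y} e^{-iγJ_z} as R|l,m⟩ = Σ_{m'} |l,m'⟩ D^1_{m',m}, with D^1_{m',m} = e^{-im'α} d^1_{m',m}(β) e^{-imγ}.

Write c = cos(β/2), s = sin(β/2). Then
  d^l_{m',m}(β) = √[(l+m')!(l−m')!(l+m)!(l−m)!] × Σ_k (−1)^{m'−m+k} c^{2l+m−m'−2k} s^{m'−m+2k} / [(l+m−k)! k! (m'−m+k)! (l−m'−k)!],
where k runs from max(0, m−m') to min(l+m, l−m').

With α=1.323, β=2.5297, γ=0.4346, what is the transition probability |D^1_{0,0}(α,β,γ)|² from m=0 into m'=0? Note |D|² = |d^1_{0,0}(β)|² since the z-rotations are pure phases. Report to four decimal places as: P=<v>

D^1_{0,0}(1.3230,2.5297,0.4346) = e^{-i·0·1.3230}·d^1_{0,0}(2.5297)·e^{-i·0·0.4346}. Compute d first:
c=cos(2.529700/2)=0.301196, s=sin(2.529700/2)=0.953562; N=√[1·1·1·1]=1.000000
k: max(0,(0)−(0))=0 … min(1+(0),1−(0))=1
  k=0: (−1)^0·1.0000/(1)·0.3012^2·0.9536^0 = +0.090719
  k=1: (−1)^1·1.0000/(1)·0.3012^0·0.9536^2 = -0.909281
d^1_{0,0}(2.5297) = +0.090719 -0.909281 = -0.818562
|D^1_{0,0}|² = |d^1_{0,0}(β)|² = (-0.818562)² = 0.670044 (the z-rotation phases have unit modulus)

P=0.6700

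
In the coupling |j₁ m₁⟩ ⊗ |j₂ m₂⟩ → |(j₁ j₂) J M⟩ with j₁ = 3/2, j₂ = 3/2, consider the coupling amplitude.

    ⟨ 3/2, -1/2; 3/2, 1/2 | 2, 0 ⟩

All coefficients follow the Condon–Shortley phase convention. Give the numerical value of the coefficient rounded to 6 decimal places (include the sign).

−√(1/4) ≈ -0.500000

triangle: 1!×2!×2!/6! = 4/720
(j±m)!: 1!×2!×2!×1!×2!×2! = 16
prefactor² = (2J+1)×Δ×N² = 4/9
  k=0: +1/(0!×1!×2!×2!×0!×0!) = 1/4
  k=1: −1/(1!×0!×1!×1!×1!×1!) = -1
Σ = -3/4  ⇒  CG² = 4/9×(-3/4)² = 1/4
CG = −√(1/4) = -0.500000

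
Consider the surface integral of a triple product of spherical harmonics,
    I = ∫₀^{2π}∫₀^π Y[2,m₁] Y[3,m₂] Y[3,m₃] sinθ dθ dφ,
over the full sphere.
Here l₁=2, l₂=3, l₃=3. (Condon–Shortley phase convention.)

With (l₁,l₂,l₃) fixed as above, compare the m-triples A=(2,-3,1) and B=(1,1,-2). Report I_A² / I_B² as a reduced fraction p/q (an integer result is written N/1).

Shared (l₁,l₂,l₃)=(2,3,3): N and (l;000)² cancel in I_A²/I_B².
A: Δ = 2!·2!·4!/9! = 1/3780; Racah Σ t=0..0: t=0:+1/96 = 1/96; ⇒ 3j(2 3 3; 2 -3 1)² = 1/42, sgn +1
B: Δ = 2!·2!·4!/9! = 1/3780; Racah Σ t=0..1: t=0:+1/48 t=1:−1/12 = -1/16; ⇒ 3j(2 3 3; 1 1 -2)² = 1/28, sgn +1
I_A²/I_B² = (1/42)/(1/28) = 2/3

2/3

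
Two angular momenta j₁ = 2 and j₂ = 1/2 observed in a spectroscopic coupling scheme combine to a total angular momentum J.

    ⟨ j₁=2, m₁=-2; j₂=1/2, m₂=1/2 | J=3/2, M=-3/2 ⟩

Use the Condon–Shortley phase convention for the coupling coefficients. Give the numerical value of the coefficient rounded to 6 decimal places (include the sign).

triangle: 1!*3!*0!/5! = 6/120
(j±m)!: 0!*4!*1!*0!*0!*3! = 144
prefactor² = (2J+1)*Δ*N² = 144/5
  k=1: −1/(1!*0!*3!*0!*0!*0!) = -1/6
Σ = -1/6  ⇒  CG² = 144/5*(-1/6)² = 4/5
CG = −√(4/5) = -0.894427

−√(4/5) ≈ -0.894427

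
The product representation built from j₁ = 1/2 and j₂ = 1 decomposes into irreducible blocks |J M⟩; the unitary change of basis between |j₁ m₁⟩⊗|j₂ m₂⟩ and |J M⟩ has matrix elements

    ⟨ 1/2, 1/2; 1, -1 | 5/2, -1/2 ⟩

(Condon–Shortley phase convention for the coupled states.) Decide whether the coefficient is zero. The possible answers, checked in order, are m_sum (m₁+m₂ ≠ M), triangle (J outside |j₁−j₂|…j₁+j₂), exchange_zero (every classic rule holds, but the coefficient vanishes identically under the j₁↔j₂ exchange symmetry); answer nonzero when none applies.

m-sum: m₁+m₂ = 1/2+(-1) = -1/2, M = -1/2  ✓
triangle: need |j₁−j₂| ≤ J ≤ j₁+j₂, i.e. J ∈ [1/2, 3/2]; J = 5/2 is outside ✗ ⇒ coefficient is 0

triangle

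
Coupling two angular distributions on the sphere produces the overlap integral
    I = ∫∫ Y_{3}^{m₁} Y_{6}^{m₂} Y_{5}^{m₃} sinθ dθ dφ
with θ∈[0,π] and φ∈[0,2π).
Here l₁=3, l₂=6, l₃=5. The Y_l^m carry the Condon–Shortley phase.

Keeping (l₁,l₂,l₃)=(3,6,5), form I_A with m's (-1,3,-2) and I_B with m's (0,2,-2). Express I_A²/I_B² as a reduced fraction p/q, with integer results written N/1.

Shared (l₁,l₂,l₃)=(3,6,5): N and (l;000)² cancel in I_A²/I_B².
A: Δ = 4!·2!·8!/15! = 1/675675; Racah Σ t=2..4: t=2:+1/40320 t=3:−1/8640 t=4:+1/34560 = -1/16128; ⇒ 3j(3 6 5; -1 3 -2)² = 18/1001, sgn +1
B: Δ = 4!·2!·8!/15! = 1/675675; Racah Σ t=1..3: t=1:−1/60480 t=2:+1/5760 t=3:−1/8640 = 1/24192; ⇒ 3j(3 6 5; 0 2 -2)² = 8/3003, sgn -1
I_A²/I_B² = (18/1001)/(8/3003) = 27/4

27/4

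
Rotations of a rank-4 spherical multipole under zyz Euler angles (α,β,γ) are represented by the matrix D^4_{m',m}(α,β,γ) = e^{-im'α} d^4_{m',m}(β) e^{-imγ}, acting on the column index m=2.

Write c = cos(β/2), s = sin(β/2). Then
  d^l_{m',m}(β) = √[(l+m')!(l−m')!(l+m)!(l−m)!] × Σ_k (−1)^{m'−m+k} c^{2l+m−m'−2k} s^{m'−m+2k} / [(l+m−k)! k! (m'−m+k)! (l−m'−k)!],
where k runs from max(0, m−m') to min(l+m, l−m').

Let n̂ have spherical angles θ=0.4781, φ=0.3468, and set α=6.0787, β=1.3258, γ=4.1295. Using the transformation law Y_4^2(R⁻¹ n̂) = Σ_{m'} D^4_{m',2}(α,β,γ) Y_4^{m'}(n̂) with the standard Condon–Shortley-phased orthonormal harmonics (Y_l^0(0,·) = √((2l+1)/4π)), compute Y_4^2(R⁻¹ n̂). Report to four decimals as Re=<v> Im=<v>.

Re=-0.2718 Im=-0.1691

Need the full column D^4_{m',2} for m'=−4..4 at α=6.0787, β=1.3258, γ=4.1295.
cos(β/2)=0.788211, sin(β/2)=0.615405
d^4_{-4,2}: single k=6 term ⇒ +0.178579;  D = -0.167885-0.060871i
d^4_{-3,2}: k∈[5..6] ⇒ +0.485197 -0.098590 = +0.386607;  D = -0.329122-0.202839i
d^4_{-2,2}: k∈[4..6] ⇒ +0.830435 -0.404980 +0.020573 = +0.446028;  D = -0.324277-0.306245i
d^4_{-1,2}: k∈[3..5] ⇒ +1.002792 -0.916937 +0.111791 = +0.197646;  D = -0.113144-0.162056i
d^4_{0,2}: k∈[2..4] ⇒ +0.861585 -1.400569 +0.320165 = -0.218819;  D = +0.086223+0.201116i
d^4_{1,2}: k∈[1..3] ⇒ +0.493508 -1.504187 +0.611291 = -0.399388;  D = +0.079555+0.391384i
d^4_{2,2}: k∈[0..2] ⇒ +0.148984 -1.089829 +0.830435 = -0.110409;  D = -0.000436+0.110409i
d^4_{3,2}: k∈[0..1] ⇒ -0.435233 +0.795941 = +0.360708;  D = +0.074642-0.352900i
d^4_{4,2}: single k=0 term ⇒ +0.480569;  D = +0.192847-0.440178i
Y_4^{m'}(θ=0.4781,φ=0.3468) and Σ D·Y over m':
  (-0.1679-0.0609i)·(+0.0036-0.0195i)  (-0.3291-0.2028i)·(+0.0548-0.0934i)  (-0.3243-0.3062i)·(+0.2460-0.2045i)  (-0.1131-0.1621i)·(+0.4577-0.1654i)  (+0.0862+0.2011i)·(+0.1165+0.0000i)  (+0.0796+0.3914i)·(-0.4577-0.1654i)  (-0.0004+0.1104i)·(+0.2460+0.2045i)  (+0.0746-0.3529i)·(-0.0548-0.0934i)  (+0.1928-0.4402i)·(+0.0036+0.0195i)
Y_4^2(R⁻¹ n̂) = -0.271843-0.169069i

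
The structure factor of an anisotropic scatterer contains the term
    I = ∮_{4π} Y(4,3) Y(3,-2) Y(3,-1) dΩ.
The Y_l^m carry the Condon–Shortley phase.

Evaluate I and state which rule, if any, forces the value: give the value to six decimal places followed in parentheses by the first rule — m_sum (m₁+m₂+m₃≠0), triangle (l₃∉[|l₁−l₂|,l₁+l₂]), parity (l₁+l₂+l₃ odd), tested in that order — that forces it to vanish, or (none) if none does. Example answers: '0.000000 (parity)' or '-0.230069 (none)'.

-0.095955 (none)

Rules hold: Σm=0, L=10 even, 1≤3≤7.
N = 9·7·7 = 441
Δ = 4!·4!·2!/11! = 1/34650
Racah Σ t=1..3: t=1:−1/72 t=2:+1/16 t=3:−1/72 = 5/144
⇒ 3j(4 3 3; 0 0 0)² = 2/77, sgn -1
Racah Σ t=0..1: t=0:+1/144 t=1:−1/288 = 1/288
⇒ 3j(4 3 3; 3 -2 -1)² = 1/99, sgn +1
4πI² = N·(3j₀)²·(3jₘ)² = 14/121
I = -1·√(0.115702/4π) = -0.09595473
No selection rule forces the value: the integral is nonzero (none).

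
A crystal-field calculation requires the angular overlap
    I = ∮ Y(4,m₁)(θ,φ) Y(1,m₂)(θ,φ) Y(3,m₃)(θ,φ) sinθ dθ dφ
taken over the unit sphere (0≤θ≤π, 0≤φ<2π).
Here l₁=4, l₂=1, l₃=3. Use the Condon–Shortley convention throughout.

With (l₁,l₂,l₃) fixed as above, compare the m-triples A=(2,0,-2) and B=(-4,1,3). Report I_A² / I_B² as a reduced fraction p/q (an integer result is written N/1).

l's match ⇒ only the (l;m) 3-j factors differ between A and B.
A: triangle coeff Δ(4,1,3) = 1/252; Σ_t [1,1]: t=1:−1/120 = -1/120; (3j)²=1/21 [(4 1 3; 2 0 -2)], sign=+1
B: triangle coeff Δ(4,1,3) = 1/252; Σ_t [2,2]: t=2:+1/1440 = 1/1440; (3j)²=1/9 [(4 1 3; -4 1 3)], sign=+1
I_A²/I_B² = (1/21)/(1/9) = 3/7

3/7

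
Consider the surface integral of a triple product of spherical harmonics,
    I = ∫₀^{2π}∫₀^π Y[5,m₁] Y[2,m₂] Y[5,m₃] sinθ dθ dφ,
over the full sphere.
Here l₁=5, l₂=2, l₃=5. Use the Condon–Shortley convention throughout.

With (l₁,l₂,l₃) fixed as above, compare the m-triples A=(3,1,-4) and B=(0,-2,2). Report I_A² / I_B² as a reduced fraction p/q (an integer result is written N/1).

21/20

Shared (l₁,l₂,l₃)=(5,2,5): N and (l;000)² cancel in I_A²/I_B².
A: Δ = 2!·8!·2!/13! = 1/38610; Racah Σ t=1..2: t=1:−1/10080 t=2:+1/80640 = -1/11520; ⇒ 3j(5 2 5; 3 1 -4)² = 49/1430, sgn +1
B: Δ = 2!·8!·2!/13! = 1/38610; Racah Σ t=0..0: t=0:+1/2880 = 1/2880; ⇒ 3j(5 2 5; 0 -2 2)² = 14/429, sgn -1
I_A²/I_B² = (49/1430)/(14/429) = 21/20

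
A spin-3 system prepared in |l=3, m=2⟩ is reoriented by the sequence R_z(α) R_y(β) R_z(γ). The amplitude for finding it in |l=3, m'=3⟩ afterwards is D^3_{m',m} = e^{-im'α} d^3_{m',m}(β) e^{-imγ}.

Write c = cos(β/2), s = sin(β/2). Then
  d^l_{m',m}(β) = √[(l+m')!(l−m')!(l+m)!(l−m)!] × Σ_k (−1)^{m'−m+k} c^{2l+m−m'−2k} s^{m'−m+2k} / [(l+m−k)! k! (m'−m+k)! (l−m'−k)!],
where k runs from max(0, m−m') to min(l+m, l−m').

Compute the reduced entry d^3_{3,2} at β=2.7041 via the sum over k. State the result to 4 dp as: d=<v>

d=-0.0012

d^3_{3,2}(β=2.7041) via the finite sum:
With c≡cos(β/2)=0.217006 and s≡sin(β/2)=0.976170, N=[720·1·120·1]^{1/2}=293.938769
Admissible k: 0..0 (factorial args all ≥0)
  k=0: (−1)^1·293.9388/(120)·0.2170^5·0.9762^1 = -0.001151
d^3_{3,2}(2.7041) = -0.001151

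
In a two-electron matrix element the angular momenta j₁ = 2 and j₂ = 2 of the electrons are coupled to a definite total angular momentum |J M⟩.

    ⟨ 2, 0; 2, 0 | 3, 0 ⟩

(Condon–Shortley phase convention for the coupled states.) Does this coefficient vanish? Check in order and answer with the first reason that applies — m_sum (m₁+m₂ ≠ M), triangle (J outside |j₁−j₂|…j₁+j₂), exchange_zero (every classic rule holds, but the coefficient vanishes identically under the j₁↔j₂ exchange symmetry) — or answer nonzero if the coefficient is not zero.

m-sum: m₁+m₂ = 0+0 = 0, M = 0  ✓
triangle: |j₁−j₂| = 0 ≤ J = 3 ≤ j₁+j₂ = 4  ✓
exchange: j₁=j₂ and m₁=m₂, and (−1)^(j₁+j₂−J) = (−1)^1 = −1 forces ⟨j₁m₁;j₂m₂|JM⟩ = −⟨j₂m₂;j₁m₁|JM⟩ = −⟨j₁m₁;j₂m₂|JM⟩ ⇒ the coefficient vanishes identically
Racah sum check: Σ_k collapses to 0 ⇒ CG = 0

exchange_zero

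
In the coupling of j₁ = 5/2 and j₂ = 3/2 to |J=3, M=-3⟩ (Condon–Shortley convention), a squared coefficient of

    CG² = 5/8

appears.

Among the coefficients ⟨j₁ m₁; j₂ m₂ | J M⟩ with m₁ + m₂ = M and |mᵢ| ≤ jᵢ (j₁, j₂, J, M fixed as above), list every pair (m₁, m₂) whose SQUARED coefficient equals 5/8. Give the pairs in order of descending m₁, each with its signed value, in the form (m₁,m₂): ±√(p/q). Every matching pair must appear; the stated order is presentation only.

(-5/2,-1/2): −√(5/8)

Admissible pairs with m₁+m₂ = M = -3: (-5/2,-1/2), (-3/2,-3/2)
  (m₁,m₂)=(-3/2,-3/2): CG² = 3/8, CG = +√(3/8)
  (m₁,m₂)=(-5/2,-1/2): CG² = 5/8, CG = −√(5/8)   ← matches the target
Pairs with CG² = 5/8: (-5/2,-1/2): −√(5/8)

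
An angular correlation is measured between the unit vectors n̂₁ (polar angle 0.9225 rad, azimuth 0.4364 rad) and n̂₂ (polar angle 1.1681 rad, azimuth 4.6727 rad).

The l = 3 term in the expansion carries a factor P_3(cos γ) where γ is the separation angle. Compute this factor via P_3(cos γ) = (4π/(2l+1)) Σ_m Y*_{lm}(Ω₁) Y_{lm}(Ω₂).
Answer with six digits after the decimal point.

Expand P_3 via completeness: Σ_{m} conj(Y_{3,m}) at Ω₁ times Y_{3,m} at Ω₂ —
  term(m=-3) = 0.06796 - 0.00975j   from Y*(Ω₁)=0.05465 + 0.20413j, Y(Ω₂)=0.03859 - 0.32259j
  term(m=-2) = -0.07708 - 0.10829j   from Y*(Ω₁)=0.25200 + 0.30040j, Y(Ω₂)=-0.33794 - 0.02688j
  term(m=-1) = 0.00671 - 0.01300j   from Y*(Ω₁)=0.19216 + 0.08962j, Y(Ω₂)=0.00274 - 0.06895j
  term(m=+0) = 0.08657 + 0.00000j   from Y*(Ω₁)=-0.26521 + 0.00000j, Y(Ω₂)=-0.32644 + 0.00000j
  term(m=+1) = 0.00671 + 0.01300j   from Y*(Ω₁)=-0.19216 + 0.08962j, Y(Ω₂)=-0.00274 - 0.06895j
  term(m=+2) = -0.07708 + 0.10829j   from Y*(Ω₁)=0.25200 - 0.30040j, Y(Ω₂)=-0.33794 + 0.02688j
  term(m=+3) = 0.06796 + 0.00975j   from Y*(Ω₁)=-0.05465 + 0.20413j, Y(Ω₂)=-0.03859 - 0.32259j
Total Σ_m = 0.08173 - 0.00000j. Multiply by 1.795196: 0.14673 - 0.00000j. P_3(cos γ) = 0.146728

0.146728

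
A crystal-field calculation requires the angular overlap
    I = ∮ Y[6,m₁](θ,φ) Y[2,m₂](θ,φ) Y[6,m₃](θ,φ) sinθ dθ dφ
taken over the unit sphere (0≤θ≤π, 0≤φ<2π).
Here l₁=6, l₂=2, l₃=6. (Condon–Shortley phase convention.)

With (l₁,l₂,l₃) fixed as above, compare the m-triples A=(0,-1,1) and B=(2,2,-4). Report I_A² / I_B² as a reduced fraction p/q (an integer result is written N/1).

7/180

Same 6,2,6: normalisation and zero-m 3j drop out of the ratio.
A: Δ: 2! 10! 2! / 15! → 1/90090; sum: t=0:+1/34560 t=1:−1/28800 = -1/172800; 3j²(6 2 6; 0 -1 1) = Δ·Π!·Σ² = 1/1430  (sign +1)
B: Δ: 2! 10! 2! / 15! → 1/90090; sum: t=2:+1/322560 = 1/322560; 3j²(6 2 6; 2 2 -4) = Δ·Π!·Σ² = 18/1001  (sign +1)
I_A²/I_B² = (1/1430)/(18/1001) = 7/180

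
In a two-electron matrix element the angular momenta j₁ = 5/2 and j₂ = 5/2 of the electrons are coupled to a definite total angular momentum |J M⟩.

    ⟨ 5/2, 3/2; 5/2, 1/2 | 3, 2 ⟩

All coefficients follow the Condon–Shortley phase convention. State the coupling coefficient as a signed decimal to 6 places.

triangle: 2!·3!·3!/9! = 72/362880
(j±m)!: 4!·1!·3!·2!·5!·1! = 34560
prefactor² = (2J+1)·Δ·N² = 48
  k=0: +1/(0!·2!·1!·3!·2!·0!) = 1/24
  k=1: −1/(1!·1!·0!·2!·3!·1!) = -1/12
Σ = -1/24  ⇒  CG² = 48·(-1/24)² = 1/12
CG = −√(1/12) = -0.288675

-0.288675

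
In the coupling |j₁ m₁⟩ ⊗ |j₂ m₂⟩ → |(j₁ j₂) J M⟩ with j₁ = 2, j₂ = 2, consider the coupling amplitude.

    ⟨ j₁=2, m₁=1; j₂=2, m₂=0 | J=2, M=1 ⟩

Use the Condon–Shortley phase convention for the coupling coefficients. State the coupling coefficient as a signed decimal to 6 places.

−√(1/14) ≈ -0.267261

√[5·2!2!2!/7! · 3!1!2!2!3!1!] = √(8/7)
  +(−1)^0/∏(0,2,1,2,1,0)! = 1/4  (running 1/4)
  +(−1)^1/∏(1,1,0,1,2,1)! = -1/2  (running -1/4)
⟨..|..⟩ = √(8/7)·(-1/4) = -0.267261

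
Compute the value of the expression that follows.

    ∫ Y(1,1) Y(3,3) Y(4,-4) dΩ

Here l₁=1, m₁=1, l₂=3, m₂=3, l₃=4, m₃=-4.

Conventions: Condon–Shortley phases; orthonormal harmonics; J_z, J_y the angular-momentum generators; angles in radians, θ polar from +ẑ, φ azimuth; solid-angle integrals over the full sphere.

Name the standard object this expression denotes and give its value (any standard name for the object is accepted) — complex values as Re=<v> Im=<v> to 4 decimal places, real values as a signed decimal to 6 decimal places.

Gaunt coefficient, +0.325735

This is a Gaunt coefficient — the integral of a triple product of spherical harmonics over the sphere.
Checks pass: Σm=0; 8 even; l₃=4∈[2,4].
(2·1+1)(2·3+1)(2·4+1) = 189
Δ: 0! 2! 6! / 9! → 1/252
sum: t=0:+1/36 = 1/36
3j²(1 3 4; 0 0 0) = Δ·Π!·Σ² = 4/63  (sign +1)
sum: t=0:+1/1440 = 1/1440
3j²(1 3 4; 1 3 -4) = Δ·Π!·Σ² = 1/9  (sign +1)
combine: 4πI² = 189·4/63·1/9 = 4/3
take √, sign +1: I = 0.32573501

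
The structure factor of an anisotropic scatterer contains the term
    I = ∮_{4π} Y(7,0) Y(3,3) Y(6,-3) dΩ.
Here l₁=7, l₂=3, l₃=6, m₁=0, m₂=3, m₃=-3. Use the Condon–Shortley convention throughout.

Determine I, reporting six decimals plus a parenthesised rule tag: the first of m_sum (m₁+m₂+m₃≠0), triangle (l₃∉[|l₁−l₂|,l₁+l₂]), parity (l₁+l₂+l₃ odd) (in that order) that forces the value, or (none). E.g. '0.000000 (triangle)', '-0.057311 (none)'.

m-sum 0 ✓  L=16 even ✓  4≤6≤10 ✓
Π(2lᵢ+1) = 15×7×13 = 1365
triangle coeff Δ(7,3,6) = 1/2042040
Σ_t [1,3]: t=1:−1/207360 t=2:+1/57600 t=3:−1/207360 = 1/129600
(3j)²=168/12155 [(7 3 6; 0 0 0)], sign=+1
Σ_t [4,4]: t=4:+1/1451520 = 1/1451520
(3j)²=45/4862 [(7 3 6; 0 3 -3)], sign=-1
⇒ 4πI² = 79380/454597
I = (-1)√(79380/454597/(4π)) = -0.11787924
No selection rule forces the value: the integral is nonzero (none).

-0.117879 (none)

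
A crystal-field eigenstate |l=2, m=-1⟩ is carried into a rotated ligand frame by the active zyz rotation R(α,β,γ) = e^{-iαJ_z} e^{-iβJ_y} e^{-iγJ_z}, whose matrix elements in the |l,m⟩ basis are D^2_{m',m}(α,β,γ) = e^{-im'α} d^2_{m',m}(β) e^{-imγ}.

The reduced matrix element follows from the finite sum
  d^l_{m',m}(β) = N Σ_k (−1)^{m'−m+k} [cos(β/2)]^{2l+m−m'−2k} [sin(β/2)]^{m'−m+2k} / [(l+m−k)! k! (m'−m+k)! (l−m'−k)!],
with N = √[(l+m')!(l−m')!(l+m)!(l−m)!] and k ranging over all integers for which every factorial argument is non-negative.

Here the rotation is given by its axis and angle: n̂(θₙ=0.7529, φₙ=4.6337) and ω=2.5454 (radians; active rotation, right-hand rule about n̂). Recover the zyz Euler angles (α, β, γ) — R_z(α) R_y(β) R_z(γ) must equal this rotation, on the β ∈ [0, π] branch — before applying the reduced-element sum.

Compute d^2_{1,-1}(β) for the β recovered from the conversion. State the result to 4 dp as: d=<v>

Axis–angle → zyz. n̂ = (sinθₙcosφₙ, sinθₙsinφₙ, cosθₙ) = (-0.053749, -0.681642, +0.729709), ω = 2.5454.
R = I cosω + sinω [n̂]ₓ + (1−cosω) n̂n̂ᵀ gives
  R = [-0.822200, -0.342775, -0.454415; +0.476683, +0.021633, -0.878809; +0.311064, -0.939169, +0.145608]
β = atan2(√(R₁₃²+R₂₃²), R₃₃) = 1.424669; α = atan2(R₂₃, R₁₃) mod 2π = 4.235171; γ = atan2(R₃₂, −R₃₁) mod 2π = 4.392549
d^2_{1,-1}(β=1.4247) via the finite sum:
Half-angle: c=0.756838, s=0.653602. N=√(6·1·1·6)=6.000000
k∈{0,1} keeps every argument non-negative
  k=0: (−1)^2·6.0000/(2)·0.7568^2·0.6536^2 = +0.734099
  k=1: (−1)^3·6.0000/(6)·0.7568^0·0.6536^4 = -0.182496
d^2_{1,-1}(1.4247) = +0.734099 -0.182496 = +0.551602

d=0.5516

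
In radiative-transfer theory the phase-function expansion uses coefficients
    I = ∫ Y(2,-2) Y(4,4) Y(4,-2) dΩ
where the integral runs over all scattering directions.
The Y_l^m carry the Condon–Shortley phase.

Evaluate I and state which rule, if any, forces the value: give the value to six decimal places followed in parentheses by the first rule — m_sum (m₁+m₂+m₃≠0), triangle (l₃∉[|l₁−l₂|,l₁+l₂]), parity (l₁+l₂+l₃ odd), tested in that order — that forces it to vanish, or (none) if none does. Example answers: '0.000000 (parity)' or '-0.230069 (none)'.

-0.106180 (none)

Rules hold: Σm=0, L=10 even, 2≤4≤6.
N = 5·9·9 = 405
Δ = 2!·2!·6!/11! = 1/13860
Racah Σ t=0..2: t=0:+1/192 t=1:−1/36 t=2:+1/192 = -5/288
⇒ 3j(2 4 4; 0 0 0)² = 20/693, sgn -1
Racah Σ t=2..2: t=2:+1/2880 = 1/2880
⇒ 3j(2 4 4; -2 4 -2)² = 2/165, sgn +1
4πI² = N·(3j₀)²·(3jₘ)² = 120/847
I = -1·√(0.141677/4π) = -0.10618031
No selection rule forces the value: the integral is nonzero (none).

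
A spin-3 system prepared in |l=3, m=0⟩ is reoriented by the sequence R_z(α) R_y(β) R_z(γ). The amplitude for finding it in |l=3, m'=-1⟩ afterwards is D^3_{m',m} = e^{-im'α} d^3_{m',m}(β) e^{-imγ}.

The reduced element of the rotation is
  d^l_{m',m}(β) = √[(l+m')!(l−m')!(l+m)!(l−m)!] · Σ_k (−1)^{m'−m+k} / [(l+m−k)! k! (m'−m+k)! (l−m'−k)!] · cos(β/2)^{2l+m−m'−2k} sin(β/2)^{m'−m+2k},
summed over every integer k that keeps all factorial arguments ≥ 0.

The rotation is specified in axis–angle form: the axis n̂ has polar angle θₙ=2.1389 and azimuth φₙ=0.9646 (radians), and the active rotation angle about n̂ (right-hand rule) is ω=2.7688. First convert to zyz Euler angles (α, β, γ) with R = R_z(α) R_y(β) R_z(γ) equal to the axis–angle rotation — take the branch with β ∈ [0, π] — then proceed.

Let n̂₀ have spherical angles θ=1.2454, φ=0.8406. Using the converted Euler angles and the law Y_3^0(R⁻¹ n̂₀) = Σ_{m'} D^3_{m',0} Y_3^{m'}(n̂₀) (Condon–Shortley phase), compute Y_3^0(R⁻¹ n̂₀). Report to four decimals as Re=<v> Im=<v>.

Re=-0.3753 Im=0.0000

Axis–angle → zyz. n̂ = (sinθₙcosφₙ, sinθₙsinφₙ, cosθₙ) = (+0.480252, +0.692732, -0.538035), ω = 2.7688.
R = I cosω + sinω [n̂]ₓ + (1−cosω) n̂n̂ᵀ gives
  R = [-0.485873, +0.838482, -0.246731; +0.446558, -0.004520, -0.894743; -0.751341, -0.544911, -0.372235]
β = atan2(√(R₁₃²+R₂₃²), R₃₃) = 1.952212; α = atan2(R₂₃, R₁₃) mod 2π = 4.443320; γ = atan2(R₃₂, −R₃₁) mod 2π = 5.655713
Need the full column D^3_{m',0} for m'=−3..3 at α=4.4433, β=1.9522, γ=5.6557.
cos(β/2)=0.560252, sin(β/2)=0.828322
d^3_{-3,0}: single k=3 term ⇒ +0.446955;  D = +0.322862+0.309078i
d^3_{-2,0}: k∈[2..3] ⇒ +0.370249 -0.809328 = -0.439080;  D = +0.377022-0.225045i
d^3_{-1,0}: k∈[1..3] ⇒ +0.158383 -1.038629 +0.756781 = -0.123465;  D = +0.032821+0.119022i
d^3_{0,0}: k∈[0..3] ⇒ +0.030924 -0.608381 +1.329862 -0.322995 = +0.429411;  D = +0.429411+0.000000i
d^3_{1,0}: k∈[0..2] ⇒ -0.158383 +1.038629 -0.756781 = +0.123465;  D = -0.032821+0.119022i
d^3_{2,0}: k∈[0..1] ⇒ +0.370249 -0.809328 = -0.439080;  D = +0.377022+0.225045i
d^3_{3,0}: single k=0 term ⇒ -0.446955;  D = -0.322862+0.309078i
Y_3^{m'}(θ=1.2454,φ=0.8406) and Σ D·Y over m':
  (+0.3229+0.3091i)·(-0.2889-0.2062i)  (+0.3770-0.2250i)·(-0.0323-0.2915i)  (+0.0328+0.1190i)·(-0.0999+0.1116i)  (+0.4294+0.0000i)·(-0.2969+0.0000i)  (-0.0328+0.1190i)·(+0.0999+0.1116i)  (+0.3770+0.2250i)·(-0.0323+0.2915i)  (-0.3229+0.3091i)·(+0.2889-0.2062i)
Y_3^0(R⁻¹ n̂) = -0.375323+0.000000i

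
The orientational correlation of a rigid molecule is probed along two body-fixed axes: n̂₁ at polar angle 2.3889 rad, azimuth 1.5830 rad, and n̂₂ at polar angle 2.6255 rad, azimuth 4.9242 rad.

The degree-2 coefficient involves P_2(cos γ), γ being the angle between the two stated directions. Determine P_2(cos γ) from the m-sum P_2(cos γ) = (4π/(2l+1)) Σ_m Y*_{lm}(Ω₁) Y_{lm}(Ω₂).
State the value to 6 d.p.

-0.361249

Term-by-term m-sum for l=2 (normalisation 4π/5 = 2.513274):
  m=-2: (-0.18046 - 0.00441j) × (-0.08575 + 0.03867j) = 0.01565 - 0.00660j  (running Σ = 0.01565 - 0.00660j)
  m=-1: (0.00470 - 0.38542j) × (-0.06971 - 0.32418j) = -0.12527 + 0.02534j  (running Σ = -0.10963 + 0.01874j)
  m=0: (0.18862 + 0.00000j) × (0.40036 + 0.00000j) = 0.07552 + 0.00000j  (running Σ = -0.03411 + 0.01874j)
  m=1: (-0.00470 - 0.38542j) × (0.06971 - 0.32418j) = -0.12527 - 0.02534j  (running Σ = -0.15938 - 0.00660j)
  m=2: (-0.18046 + 0.00441j) × (-0.08575 - 0.03867j) = 0.01565 + 0.00660j  (running Σ = -0.14374 + 0.00000j)
Accumulated sum -0.14374 + 0.00000j; after 4π/(2l+1) scaling, -0.36125 + 0.00000j ⇒ P_2 = -0.361249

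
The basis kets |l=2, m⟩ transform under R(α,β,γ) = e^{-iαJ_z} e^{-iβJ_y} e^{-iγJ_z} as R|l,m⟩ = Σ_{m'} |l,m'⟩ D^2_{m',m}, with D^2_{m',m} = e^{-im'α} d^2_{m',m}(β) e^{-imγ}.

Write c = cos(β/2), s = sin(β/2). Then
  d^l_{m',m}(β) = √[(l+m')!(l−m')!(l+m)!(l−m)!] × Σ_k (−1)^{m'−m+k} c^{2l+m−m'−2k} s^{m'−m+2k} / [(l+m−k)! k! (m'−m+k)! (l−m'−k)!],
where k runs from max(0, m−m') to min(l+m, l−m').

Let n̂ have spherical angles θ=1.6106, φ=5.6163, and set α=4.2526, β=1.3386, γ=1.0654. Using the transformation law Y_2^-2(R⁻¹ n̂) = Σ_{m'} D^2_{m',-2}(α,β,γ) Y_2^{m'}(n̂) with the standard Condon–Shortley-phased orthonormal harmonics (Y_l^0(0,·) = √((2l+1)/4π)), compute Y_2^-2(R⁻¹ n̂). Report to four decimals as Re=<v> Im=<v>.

Need the full column D^2_{m',-2} for m'=−2..2 at α=4.2526, β=1.3386, γ=1.0654.
cos(β/2)=0.784256, sin(β/2)=0.620437
d^2_{-2,-2}: single k=0 term ⇒ +0.378296;  D = -0.133113-0.354103i
d^2_{-1,-2}: single k=0 term ⇒ -0.598552;  D = -0.595549-0.059883i
d^2_{0,-2}: single k=0 term ⇒ +0.579945;  D = -0.308061+0.491361i
d^2_{1,-2}: single k=0 term ⇒ -0.374612;  D = +0.196125+0.319169i
d^2_{2,-2}: single k=0 term ⇒ +0.148181;  D = +0.147565-0.013498i
Y_2^{m'}(θ=1.6106,φ=5.6163) and Σ D·Y over m':
  (-0.1331-0.3541i)·(+0.0906+0.3749i)  (-0.5955-0.0599i)·(-0.0241-0.0190i)  (-0.3081+0.4914i)·(-0.3139+0.0000i)  (+0.1961+0.3192i)·(+0.0241-0.0190i)  (+0.1476-0.0135i)·(+0.0906-0.3749i)
Y_2^-2(R⁻¹ n̂) = +0.249728-0.276006i

Re=0.2497 Im=-0.2760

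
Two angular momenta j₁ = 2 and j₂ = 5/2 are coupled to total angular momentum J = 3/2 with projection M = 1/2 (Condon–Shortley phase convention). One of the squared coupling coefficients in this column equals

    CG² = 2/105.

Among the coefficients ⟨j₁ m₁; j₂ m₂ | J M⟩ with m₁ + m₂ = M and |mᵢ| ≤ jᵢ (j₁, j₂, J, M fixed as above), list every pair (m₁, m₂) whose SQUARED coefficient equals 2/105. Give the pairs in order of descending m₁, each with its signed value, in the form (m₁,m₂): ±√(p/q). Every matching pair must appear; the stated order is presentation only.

(-1,3/2): +√(2/105)

Admissible pairs with m₁+m₂ = M = 1/2: (-2,5/2), (-1,3/2), (0,1/2), (1,-1/2), (2,-3/2)
  (m₁,m₂)=(2,-3/2): CG² = 32/105, CG = +√(32/105)
  (m₁,m₂)=(1,-1/2): CG² = 5/21, CG = −√(5/21)
  (m₁,m₂)=(0,1/2): CG² = 2/35, CG = +√(2/35)
  (m₁,m₂)=(-1,3/2): CG² = 2/105, CG = +√(2/105)   ← matches the target
  (m₁,m₂)=(-2,5/2): CG² = 8/21, CG = −√(8/21)
Pairs with CG² = 2/105: (-1,3/2): +√(2/105)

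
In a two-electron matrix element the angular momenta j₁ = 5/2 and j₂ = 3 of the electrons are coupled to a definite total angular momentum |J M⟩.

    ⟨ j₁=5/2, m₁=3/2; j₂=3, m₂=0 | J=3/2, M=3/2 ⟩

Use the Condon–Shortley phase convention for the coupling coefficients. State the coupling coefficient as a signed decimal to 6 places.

j₁+j₂−J=4  J+j₁−j₂=1  J−j₁+j₂=2  j₁+j₂+J+1=8
(j₁±m₁, j₂±m₂, J±M) = (4,1,3,3,3,0)
P² = 864/35
sum k=1..1:
  [1] −1/12 = -1/12
S = -1/12
C² = P²·S² = 6/35 ; C = -0.414039

-0.414039  (= −√(6/35))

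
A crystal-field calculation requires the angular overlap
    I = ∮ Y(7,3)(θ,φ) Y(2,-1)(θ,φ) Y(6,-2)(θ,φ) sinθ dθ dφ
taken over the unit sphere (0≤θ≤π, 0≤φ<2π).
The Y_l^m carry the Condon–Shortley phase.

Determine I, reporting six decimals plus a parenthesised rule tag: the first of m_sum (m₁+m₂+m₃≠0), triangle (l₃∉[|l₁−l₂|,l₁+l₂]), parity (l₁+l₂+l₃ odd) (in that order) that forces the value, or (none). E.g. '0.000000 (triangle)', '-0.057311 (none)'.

0.000000 (parity)

l₁+l₂+l₃=15 is odd: 3j(l;000)=0 ⇒ I=0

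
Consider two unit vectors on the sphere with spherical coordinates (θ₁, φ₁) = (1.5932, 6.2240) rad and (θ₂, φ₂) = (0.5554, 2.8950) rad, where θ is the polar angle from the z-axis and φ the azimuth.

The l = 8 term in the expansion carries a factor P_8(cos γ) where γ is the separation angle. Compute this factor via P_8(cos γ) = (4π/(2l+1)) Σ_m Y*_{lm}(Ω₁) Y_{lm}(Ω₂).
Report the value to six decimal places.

0.034113

Summing Y*_{l m}(θ₁,φ₁)·Y_{l m}(θ₂,φ₂) over m ∈ [−8, 8]; prefactor 4π/(2·8+1) = 0.739198:
  m=-8: (0.45780 - 0.23456j) × (-0.00120 + 0.00283j) = 0.00011 + 0.00158j  (running Σ = 0.00011 + 0.00158j)
  m=-7: (-0.04220 + 0.01856j) × (0.00307 - 0.01961j) = 0.00023 + 0.00088j  (running Σ = 0.00035 + 0.00246j)
  m=-6: (-0.34975 + 0.12970j) × (0.00725 + 0.07919j) = -0.01280 - 0.02676j  (running Σ = -0.01246 - 0.02429j)
  m=-5: (0.05208 - 0.01588j) × (-0.07308 - 0.20803j) = -0.00711 - 0.00967j  (running Σ = -0.01957 - 0.03396j)
  m=-4: (0.32424 - 0.07823j) × (0.23242 + 0.35134j) = 0.10285 + 0.09574j  (running Σ = 0.08328 + 0.06178j)
  m=-3: (-0.05748 + 0.01032j) × (-0.36623 - 0.33426j) = 0.02450 + 0.01544j  (running Σ = 0.10778 + 0.07721j)
  m=-2: (-0.31484 + 0.03744j) × (0.16600 + 0.08922j) = -0.05560 - 0.02188j  (running Σ = 0.05218 + 0.05534j)
  m=-1: (0.06000 - 0.00356j) × (0.32610 + 0.08208j) = 0.01986 + 0.00377j  (running Σ = 0.07204 + 0.05910j)
  m=0: (0.31231 + 0.00000j) × (-0.31354 + 0.00000j) = -0.09792 + 0.00000j  (running Σ = -0.02589 + 0.05910j)
  m=1: (-0.06000 - 0.00356j) × (-0.32610 + 0.08208j) = 0.01986 - 0.00377j  (running Σ = -0.00603 + 0.05534j)
  m=2: (-0.31484 - 0.03744j) × (0.16600 - 0.08922j) = -0.05560 + 0.02188j  (running Σ = -0.06163 + 0.07721j)
  m=3: (0.05748 + 0.01032j) × (0.36623 - 0.33426j) = 0.02450 - 0.01544j  (running Σ = -0.03713 + 0.06178j)
  m=4: (0.32424 + 0.07823j) × (0.23242 - 0.35134j) = 0.10285 - 0.09574j  (running Σ = 0.06571 - 0.03396j)
  m=5: (-0.05208 - 0.01588j) × (0.07308 - 0.20803j) = -0.00711 + 0.00967j  (running Σ = 0.05861 - 0.02429j)
  m=6: (-0.34975 - 0.12970j) × (0.00725 - 0.07919j) = -0.01280 + 0.02676j  (running Σ = 0.04580 + 0.00246j)
  m=7: (0.04220 + 0.01856j) × (-0.00307 - 0.01961j) = 0.00023 - 0.00088j  (running Σ = 0.04604 + 0.00158j)
  m=8: (0.45780 + 0.23456j) × (-0.00120 - 0.00283j) = 0.00011 - 0.00158j  (running Σ = 0.04615 + 0.00000j)
Σ over m = 0.04615 + 0.00000j; ×(4π/17) → 0.03411 + 0.00000j. Real part: 0.034113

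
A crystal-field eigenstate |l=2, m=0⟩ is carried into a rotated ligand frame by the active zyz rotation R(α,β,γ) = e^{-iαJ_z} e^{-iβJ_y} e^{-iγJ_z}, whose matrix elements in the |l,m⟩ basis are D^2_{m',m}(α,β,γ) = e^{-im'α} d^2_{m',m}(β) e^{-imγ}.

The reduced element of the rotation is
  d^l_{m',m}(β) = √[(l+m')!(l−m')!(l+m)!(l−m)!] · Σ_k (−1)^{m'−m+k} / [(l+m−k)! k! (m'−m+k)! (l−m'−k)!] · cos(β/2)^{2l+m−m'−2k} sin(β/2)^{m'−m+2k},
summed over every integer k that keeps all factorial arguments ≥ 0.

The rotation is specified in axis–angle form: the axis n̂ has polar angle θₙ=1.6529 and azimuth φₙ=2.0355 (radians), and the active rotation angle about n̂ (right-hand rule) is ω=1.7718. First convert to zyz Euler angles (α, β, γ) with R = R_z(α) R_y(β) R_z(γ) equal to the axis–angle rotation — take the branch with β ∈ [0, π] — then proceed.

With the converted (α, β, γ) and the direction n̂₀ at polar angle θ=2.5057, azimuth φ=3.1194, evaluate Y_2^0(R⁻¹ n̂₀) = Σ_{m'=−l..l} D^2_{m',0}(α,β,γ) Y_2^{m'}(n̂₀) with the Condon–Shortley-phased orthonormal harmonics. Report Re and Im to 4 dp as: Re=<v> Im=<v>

Re=-0.1746 Im=0.0000

Axis–angle → zyz. n̂ = (sinθₙcosφₙ, sinθₙsinφₙ, cosθₙ) = (-0.446648, +0.890943, -0.082011), ω = 1.7718.
R = I cosω + sinω [n̂]ₓ + (1−cosω) n̂n̂ᵀ gives
  R = [+0.039671, -0.397027, +0.916949; -0.557748, +0.752607, +0.350000; -0.829062, -0.525311, -0.191584]
β = atan2(√(R₁₃²+R₂₃²), R₃₃) = 1.763572; α = atan2(R₂₃, R₁₃) mod 2π = 0.364632; γ = atan2(R₃₂, −R₃₁) mod 2π = 5.718410
Need the full column D^2_{m',0} for m'=−2..2 at α=0.3646, β=1.7636, γ=5.7184.
cos(β/2)=0.635773, sin(β/2)=0.771876
d^2_{-2,0}: single k=2 term ⇒ +0.589896;  D = +0.439864+0.393060i
d^2_{-1,0}: k∈[1..2] ⇒ +0.485881 -0.716177 = -0.230295;  D = -0.215155-0.082125i
d^2_{0,0}: k∈[0..2] ⇒ +0.163384 -0.963296 +0.354968 = -0.444943;  D = -0.444943+0.000000i
d^2_{1,0}: k∈[0..1] ⇒ -0.485881 +0.716177 = +0.230295;  D = +0.215155-0.082125i
d^2_{2,0}: single k=0 term ⇒ +0.589896;  D = +0.439864-0.393060i
Y_2^{m'}(θ=2.5057,φ=3.1194) and Σ D·Y over m':
  (+0.4399+0.3931i)·(+0.1361+0.0060i)  (-0.2152-0.0821i)·(+0.3690+0.0082i)  (-0.4449+0.0000i)·(+0.2971+0.0000i)  (+0.2152-0.0821i)·(-0.3690+0.0082i)  (+0.4399-0.3931i)·(+0.1361-0.0060i)
Y_2^0(R⁻¹ n̂) = -0.174643+0.000000i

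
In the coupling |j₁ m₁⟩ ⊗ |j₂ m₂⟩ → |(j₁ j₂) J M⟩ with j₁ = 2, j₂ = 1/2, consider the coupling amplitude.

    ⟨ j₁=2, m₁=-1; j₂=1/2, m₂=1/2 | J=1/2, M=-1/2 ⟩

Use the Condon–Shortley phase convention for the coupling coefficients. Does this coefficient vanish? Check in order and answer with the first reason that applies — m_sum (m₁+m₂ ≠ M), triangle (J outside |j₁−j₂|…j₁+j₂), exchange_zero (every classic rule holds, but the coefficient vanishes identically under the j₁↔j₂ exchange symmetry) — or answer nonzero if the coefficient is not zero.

triangle

m-sum: m₁+m₂ = -1+1/2 = -1/2, M = -1/2  ✓
triangle: need |j₁−j₂| ≤ J ≤ j₁+j₂, i.e. J ∈ [3/2, 5/2]; J = 1/2 is outside ✗ ⇒ coefficient is 0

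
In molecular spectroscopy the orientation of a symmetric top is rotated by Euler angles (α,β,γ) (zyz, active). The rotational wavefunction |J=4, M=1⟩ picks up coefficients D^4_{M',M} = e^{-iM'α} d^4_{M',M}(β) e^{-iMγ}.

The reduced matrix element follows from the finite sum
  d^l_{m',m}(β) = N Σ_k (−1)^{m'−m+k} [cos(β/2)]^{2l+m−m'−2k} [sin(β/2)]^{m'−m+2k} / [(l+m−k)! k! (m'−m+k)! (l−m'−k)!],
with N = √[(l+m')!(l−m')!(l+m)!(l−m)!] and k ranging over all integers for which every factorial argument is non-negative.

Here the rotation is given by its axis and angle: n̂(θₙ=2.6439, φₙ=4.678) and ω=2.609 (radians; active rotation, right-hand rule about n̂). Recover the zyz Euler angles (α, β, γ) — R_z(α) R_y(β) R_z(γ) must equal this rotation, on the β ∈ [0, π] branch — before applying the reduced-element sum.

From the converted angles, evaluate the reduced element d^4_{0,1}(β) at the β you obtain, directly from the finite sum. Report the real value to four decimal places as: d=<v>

d=-0.1788

Axis–angle → zyz. n̂ = (sinθₙcosφₙ, sinθₙsinφₙ, cosθₙ) = (-0.016414, -0.477117, -0.878686), ω = 2.6090.
R = I cosω + sinω [n̂]ₓ + (1−cosω) n̂n̂ᵀ gives
  R = [-0.860992, +0.460748, -0.215417; -0.431591, -0.437742, +0.788740; +0.269113, +0.772071, +0.575747]
β = atan2(√(R₁₃²+R₂₃²), R₃₃) = 0.957279; α = atan2(R₂₃, R₁₃) mod 2π = 1.837410; γ = atan2(R₃₂, −R₃₁) mod 2π = 1.906188
d^4_{0,1}(β=0.9573) via the finite sum:
c=cos(0.957279/2)=0.887622, s=sin(0.957279/2)=0.460572; N=√[24·24·120·6]=643.987578
The bounds max(0,m−m')=1 and min(l+m,l−m')=4 give 4 terms
  k=1: (−1)^0·643.9876/(144)·0.8876^7·0.4606^1 = +0.894149
  k=2: (−1)^1·643.9876/(24)·0.8876^5·0.4606^3 = -1.444442
  k=3: (−1)^2·643.9876/(24)·0.8876^3·0.4606^5 = +0.388901
  k=4: (−1)^3·643.9876/(144)·0.8876^1·0.4606^7 = -0.017451
d^4_{0,1}(0.9573) = +0.894149 -1.444442 +0.388901 -0.017451 = -0.178843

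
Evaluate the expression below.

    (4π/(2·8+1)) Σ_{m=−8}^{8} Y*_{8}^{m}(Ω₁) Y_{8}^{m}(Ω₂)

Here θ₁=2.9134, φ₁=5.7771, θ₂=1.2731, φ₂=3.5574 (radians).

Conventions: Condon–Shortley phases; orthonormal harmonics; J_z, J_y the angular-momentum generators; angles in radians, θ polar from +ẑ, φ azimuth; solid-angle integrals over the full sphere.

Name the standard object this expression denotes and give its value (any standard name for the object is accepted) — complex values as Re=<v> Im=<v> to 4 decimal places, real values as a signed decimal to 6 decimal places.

This sum is the spherical-harmonic addition theorem: it equals the Legendre polynomial P_l(cos γ) of the angle γ between the two directions.
Expand P_8 via completeness: Σ_{m} conj(Y_{8,m}) at Ω₁ times Y_{8,m} at Ω₂ —
  [-8]  conj(Y_{8,-8})(Ω₁) = -0.00000 + 0.00000j ; Y_{8,-8}(Ω₂) = -0.35353 + 0.06611j ; Δ = 0.00000 - 0.00000j
  [-7]  conj(Y_{8,-7})(Ω₁) = 0.00006 - 0.00002j ; Y_{8,-7}(Ω₂) = 0.42967 + 0.10103j ; Δ = 0.00003 - 0.00000j
  [-6]  conj(Y_{8,-6})(Ω₁) = -0.00066 - 0.00007j ; Y_{8,-6}(Ω₂) = -0.06663 - 0.05031j ; Δ = 0.00004 + 0.00004j
  [-5]  conj(Y_{8,-5})(Ω₁) = 0.00432 + 0.00302j ; Y_{8,-5}(Ω₂) = -0.15845 - 0.28445j ; Δ = 0.00018 - 0.00171j
  [-4]  conj(Y_{8,-4})(Ω₁) = -0.01353 - 0.02775j ; Y_{8,-4}(Ω₂) = 0.01971 + 0.21266j ; Δ = 0.00564 - 0.00342j
  [-3]  conj(Y_{8,-3})(Ω₁) = -0.00695 + 0.13221j ; Y_{8,-3}(Ω₂) = -0.07482 + 0.22324j ; Δ = -0.02899 - 0.01144j
  [-2]  conj(Y_{8,-2})(Ω₁) = 0.20755 - 0.33205j ; Y_{8,-2}(Ω₂) = 0.17313 - 0.18992j ; Δ = -0.02713 - 0.09690j
  [-1]  conj(Y_{8,-1})(Ω₁) = -0.59263 + 0.32845j ; Y_{8,-1}(Ω₂) = 0.17466 - 0.07712j ; Δ = -0.07818 + 0.10307j
  [+0]  conj(Y_{8,0})(Ω₁) = 0.30157 + 0.00000j ; Y_{8,0}(Ω₂) = -0.26720 + 0.00000j ; Δ = -0.08058 + 0.00000j
  [+1]  conj(Y_{8,1})(Ω₁) = 0.59263 + 0.32845j ; Y_{8,1}(Ω₂) = -0.17466 - 0.07712j ; Δ = -0.07818 - 0.10307j
  [+2]  conj(Y_{8,2})(Ω₁) = 0.20755 + 0.33205j ; Y_{8,2}(Ω₂) = 0.17313 + 0.18992j ; Δ = -0.02713 + 0.09690j
  [+3]  conj(Y_{8,3})(Ω₁) = 0.00695 + 0.13221j ; Y_{8,3}(Ω₂) = 0.07482 + 0.22324j ; Δ = -0.02899 + 0.01144j
  [+4]  conj(Y_{8,4})(Ω₁) = -0.01353 + 0.02775j ; Y_{8,4}(Ω₂) = 0.01971 - 0.21266j ; Δ = 0.00564 + 0.00342j
  [+5]  conj(Y_{8,5})(Ω₁) = -0.00432 + 0.00302j ; Y_{8,5}(Ω₂) = 0.15845 - 0.28445j ; Δ = 0.00018 + 0.00171j
  [+6]  conj(Y_{8,6})(Ω₁) = -0.00066 + 0.00007j ; Y_{8,6}(Ω₂) = -0.06663 + 0.05031j ; Δ = 0.00004 - 0.00004j
  [+7]  conj(Y_{8,7})(Ω₁) = -0.00006 - 0.00002j ; Y_{8,7}(Ω₂) = -0.42967 + 0.10103j ; Δ = 0.00003 + 0.00000j
  [+8]  conj(Y_{8,8})(Ω₁) = -0.00000 - 0.00000j ; Y_{8,8}(Ω₂) = -0.35353 - 0.06611j ; Δ = 0.00000 + 0.00000j
Σ over m = -0.33742 - 0.00000j; ×(4π/17) → -0.24942 - 0.00000j. Real part: -0.249423

Legendre polynomial (addition theorem), -0.249423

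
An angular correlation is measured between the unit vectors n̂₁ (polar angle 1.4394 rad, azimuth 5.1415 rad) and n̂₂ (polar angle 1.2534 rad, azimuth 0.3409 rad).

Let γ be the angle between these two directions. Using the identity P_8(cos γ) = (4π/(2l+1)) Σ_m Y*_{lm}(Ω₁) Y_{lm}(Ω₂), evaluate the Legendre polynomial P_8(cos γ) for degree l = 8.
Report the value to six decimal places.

Expand P_8 via completeness: Σ_{m} conj(Y_{8,m}) at Ω₁ times Y_{8,m} at Ω₂ —
  m=-8: Y*=-0.460678-0.138122i  Y=-0.313139-0.137739i  product +0.125232+0.106705i
  m=-7: Y*=-0.034927-0.251829i  Y=-0.327278-0.308143i  product -0.066168+0.093181i
  m=-6: Y*=-0.223834+0.142502i  Y=-0.058317-0.113507i  product +0.029228+0.017096i
  m=-5: Y*=-0.234846-0.152110i  Y=+0.040297+0.299589i  product +0.036107-0.076487i
  m=-4: Y*=-0.027168+0.185209i  Y=-0.051922+0.246995i  product -0.044335-0.016327i
  m=-3: Y*=-0.274618+0.079998i  Y=+0.102015-0.167104i  product -0.014647+0.054051i
  m=-2: Y*=+0.098435+0.113927i  Y=+0.223729-0.181588i  product +0.042711+0.007614i
  m=-1: Y*=-0.119515+0.261210i  Y=-0.136516+0.048429i  product +0.003666-0.041448i
  m=+0: Y*=+0.139508-0.000000i  Y=-0.295333+0.000000i  product -0.041201+0.000000i
  m=+1: Y*=+0.119515+0.261210i  Y=+0.136516+0.048429i  product +0.003666+0.041448i
  m=+2: Y*=+0.098435-0.113927i  Y=+0.223729+0.181588i  product +0.042711-0.007614i
  m=+3: Y*=+0.274618+0.079998i  Y=-0.102015-0.167104i  product -0.014647-0.054051i
  m=+4: Y*=-0.027168-0.185209i  Y=-0.051922-0.246995i  product -0.044335+0.016327i
  m=+5: Y*=+0.234846-0.152110i  Y=-0.040297+0.299589i  product +0.036107+0.076487i
  m=+6: Y*=-0.223834-0.142502i  Y=-0.058317+0.113507i  product +0.029228-0.017096i
  m=+7: Y*=+0.034927-0.251829i  Y=+0.327278-0.308143i  product -0.066168-0.093181i
  m=+8: Y*=-0.460678+0.138122i  Y=-0.313139+0.137739i  product +0.125232-0.106705i
Accumulated sum +0.182384-0.000000i; after 4π/(2l+1) scaling, +0.134818-0.000000i ⇒ P_8 = 0.134818

0.134818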